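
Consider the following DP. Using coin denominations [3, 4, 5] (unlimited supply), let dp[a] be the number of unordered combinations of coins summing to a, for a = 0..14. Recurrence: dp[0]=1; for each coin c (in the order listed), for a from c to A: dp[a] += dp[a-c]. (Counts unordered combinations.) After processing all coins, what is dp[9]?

2

after  coin     0     1     2     3     4     5     6     7     8     9    10    11    12    13    14
          3     1     0     0     1     0     0     1     0     0     1     0     0     1     0     0
          4     1     0     0     1     1     0     1     1     1     1     1     1     2     1     1
          5     1     0     0     1     1     1     1     1     2     2     2     2     3     3     3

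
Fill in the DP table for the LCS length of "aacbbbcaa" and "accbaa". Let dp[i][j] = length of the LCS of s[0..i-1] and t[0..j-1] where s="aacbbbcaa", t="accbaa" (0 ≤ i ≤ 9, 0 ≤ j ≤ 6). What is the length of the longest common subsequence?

   ''  a  c  c  b  a  a
''  0  0  0  0  0  0  0
 a  0  1  1  1  1  1  1
 a  0  1  1  1  1  2  2
 c  0  1  2  2  2  2  2
 b  0  1  2  2  3  3  3
 b  0  1  2  2  3  3  3
 b  0  1  2  2  3  3  3
 c  0  1  2  3  3  3  3
 a  0  1  2  3  3  4  4
 a  0  1  2  3  3  4  5

5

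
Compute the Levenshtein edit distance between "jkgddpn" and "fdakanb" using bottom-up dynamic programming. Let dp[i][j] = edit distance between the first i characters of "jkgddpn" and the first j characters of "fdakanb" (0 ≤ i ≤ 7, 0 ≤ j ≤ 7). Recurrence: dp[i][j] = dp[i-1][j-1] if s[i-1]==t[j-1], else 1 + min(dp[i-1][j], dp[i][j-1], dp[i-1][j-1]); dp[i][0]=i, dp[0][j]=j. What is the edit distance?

   ''  f  d  a  k  a  n  b
''  0  1  2  3  4  5  6  7
 j  1  1  2  3  4  5  6  7
 k  2  2  2  3  3  4  5  6
 g  3  3  3  3  4  4  5  6
 d  4  4  3  4  4  5  5  6
 d  5  5  4  4  5  5  6  6
 p  6  6  5  5  5  6  6  7
 n  7  7  6  6  6  6  6  7

7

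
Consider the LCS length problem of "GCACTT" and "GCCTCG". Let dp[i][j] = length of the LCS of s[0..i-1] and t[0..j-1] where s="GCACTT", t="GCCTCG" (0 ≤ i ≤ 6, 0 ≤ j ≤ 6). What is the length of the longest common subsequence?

4

   ''  G  C  C  T  C  G
''  0  0  0  0  0  0  0
 G  0  1  1  1  1  1  1
 C  0  1  2  2  2  2  2
 A  0  1  2  2  2  2  2
 C  0  1  2  3  3  3  3
 T  0  1  2  3  4  4  4
 T  0  1  2  3  4  4  4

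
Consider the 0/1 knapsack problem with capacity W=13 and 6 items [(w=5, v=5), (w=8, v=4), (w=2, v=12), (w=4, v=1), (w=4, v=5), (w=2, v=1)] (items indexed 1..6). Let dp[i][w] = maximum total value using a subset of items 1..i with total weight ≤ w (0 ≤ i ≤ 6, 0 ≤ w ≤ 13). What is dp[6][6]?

i\w   0   1   2   3   4   5   6   7   8   9  10  11  12  13
  0   0   0   0   0   0   0   0   0   0   0   0   0   0   0
  1   0   0   0   0   0   5   5   5   5   5   5   5   5   5
  2   0   0   0   0   0   5   5   5   5   5   5   5   5   9
  3   0   0  12  12  12  12  12  17  17  17  17  17  17  17
  4   0   0  12  12  12  12  13  17  17  17  17  18  18  18
  5   0   0  12  12  12  12  17  17  17  17  18  22  22  22
  6   0   0  12  12  13  13  17  17  18  18  18  22  22  23

17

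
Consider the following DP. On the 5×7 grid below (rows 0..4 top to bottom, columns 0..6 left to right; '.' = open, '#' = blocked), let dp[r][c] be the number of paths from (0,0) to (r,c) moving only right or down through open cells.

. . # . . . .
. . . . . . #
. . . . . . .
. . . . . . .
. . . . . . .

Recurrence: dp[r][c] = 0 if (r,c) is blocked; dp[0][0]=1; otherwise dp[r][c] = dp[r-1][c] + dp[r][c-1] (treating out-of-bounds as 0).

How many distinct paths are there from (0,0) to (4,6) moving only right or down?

r\c   0   1   2   3   4   5   6
  0   1   1   0   0   0   0   0
  1   1   2   2   2   2   2   0
  2   1   3   5   7   9  11  11
  3   1   4   9  16  25  36  47
  4   1   5  14  30  55  91 138

138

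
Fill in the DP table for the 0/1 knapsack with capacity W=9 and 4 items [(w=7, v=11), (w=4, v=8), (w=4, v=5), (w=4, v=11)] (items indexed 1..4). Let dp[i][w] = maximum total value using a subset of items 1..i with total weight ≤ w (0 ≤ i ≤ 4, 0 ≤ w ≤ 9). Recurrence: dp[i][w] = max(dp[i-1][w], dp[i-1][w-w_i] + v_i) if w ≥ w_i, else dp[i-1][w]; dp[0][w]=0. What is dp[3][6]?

i\w   0   1   2   3   4   5   6   7   8   9
  0   0   0   0   0   0   0   0   0   0   0
  1   0   0   0   0   0   0   0  11  11  11
  2   0   0   0   0   8   8   8  11  11  11
  3   0   0   0   0   8   8   8  11  13  13
  4   0   0   0   0  11  11  11  11  19  19

8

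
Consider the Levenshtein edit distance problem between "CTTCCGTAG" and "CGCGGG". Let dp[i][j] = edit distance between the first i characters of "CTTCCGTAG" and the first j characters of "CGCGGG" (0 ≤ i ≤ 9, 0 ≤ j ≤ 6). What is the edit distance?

5

   ''  C  G  C  G  G  G
''  0  1  2  3  4  5  6
 C  1  0  1  2  3  4  5
 T  2  1  1  2  3  4  5
 T  3  2  2  2  3  4  5
 C  4  3  3  2  3  4  5
 C  5  4  4  3  3  4  5
 G  6  5  4  4  3  3  4
 T  7  6  5  5  4  4  4
 A  8  7  6  6  5  5  5
 G  9  8  7  7  6  5  5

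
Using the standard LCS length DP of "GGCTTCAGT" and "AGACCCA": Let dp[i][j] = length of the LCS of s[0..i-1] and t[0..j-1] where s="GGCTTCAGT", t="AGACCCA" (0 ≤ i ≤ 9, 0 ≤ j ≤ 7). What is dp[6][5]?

3

   ''  A  G  A  C  C  C  A
''  0  0  0  0  0  0  0  0
 G  0  0  1  1  1  1  1  1
 G  0  0  1  1  1  1  1  1
 C  0  0  1  1  2  2  2  2
 T  0  0  1  1  2  2  2  2
 T  0  0  1  1  2  2  2  2
 C  0  0  1  1  2  3  3  3
 A  0  1  1  2  2  3  3  4
 G  0  1  2  2  2  3  3  4
 T  0  1  2  2  2  3  3  4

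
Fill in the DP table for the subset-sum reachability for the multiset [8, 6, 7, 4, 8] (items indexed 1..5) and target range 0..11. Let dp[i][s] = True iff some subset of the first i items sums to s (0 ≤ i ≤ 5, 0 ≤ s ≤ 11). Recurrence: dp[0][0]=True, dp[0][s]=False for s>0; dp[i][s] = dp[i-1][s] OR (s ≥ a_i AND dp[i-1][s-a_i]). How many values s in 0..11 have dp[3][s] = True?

4

i\s   0   1   2   3   4   5   6   7   8   9  10  11
  0   T   F   F   F   F   F   F   F   F   F   F   F
  1   T   F   F   F   F   F   F   F   T   F   F   F
  2   T   F   F   F   F   F   T   F   T   F   F   F
  3   T   F   F   F   F   F   T   T   T   F   F   F
  4   T   F   F   F   T   F   T   T   T   F   T   T
  5   T   F   F   F   T   F   T   T   T   F   T   T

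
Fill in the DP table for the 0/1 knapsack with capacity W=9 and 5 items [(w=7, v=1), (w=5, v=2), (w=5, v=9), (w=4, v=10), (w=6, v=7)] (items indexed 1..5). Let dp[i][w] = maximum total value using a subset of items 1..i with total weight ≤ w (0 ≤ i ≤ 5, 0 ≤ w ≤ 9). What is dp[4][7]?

i\w   0   1   2   3   4   5   6   7   8   9
  0   0   0   0   0   0   0   0   0   0   0
  1   0   0   0   0   0   0   0   1   1   1
  2   0   0   0   0   0   2   2   2   2   2
  3   0   0   0   0   0   9   9   9   9   9
  4   0   0   0   0  10  10  10  10  10  19
  5   0   0   0   0  10  10  10  10  10  19

10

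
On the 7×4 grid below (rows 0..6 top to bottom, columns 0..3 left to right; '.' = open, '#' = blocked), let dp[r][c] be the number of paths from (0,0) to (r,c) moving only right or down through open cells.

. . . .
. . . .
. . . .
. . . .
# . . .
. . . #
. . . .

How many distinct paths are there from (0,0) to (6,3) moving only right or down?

22

r\c   0   1   2   3
  0   1   1   1   1
  1   1   2   3   4
  2   1   3   6  10
  3   1   4  10  20
  4   0   4  14  34
  5   0   4  18   0
  6   0   4  22  22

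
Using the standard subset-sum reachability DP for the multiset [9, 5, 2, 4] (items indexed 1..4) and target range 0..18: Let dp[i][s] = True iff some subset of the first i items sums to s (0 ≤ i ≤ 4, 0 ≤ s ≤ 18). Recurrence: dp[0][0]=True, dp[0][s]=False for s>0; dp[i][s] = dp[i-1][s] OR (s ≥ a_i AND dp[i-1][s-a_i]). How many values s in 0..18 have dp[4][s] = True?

i\s   0   1   2   3   4   5   6   7   8   9  10  11  12  13  14  15  16  17  18
  0   T   F   F   F   F   F   F   F   F   F   F   F   F   F   F   F   F   F   F
  1   T   F   F   F   F   F   F   F   F   T   F   F   F   F   F   F   F   F   F
  2   T   F   F   F   F   T   F   F   F   T   F   F   F   F   T   F   F   F   F
  3   T   F   T   F   F   T   F   T   F   T   F   T   F   F   T   F   T   F   F
  4   T   F   T   F   T   T   T   T   F   T   F   T   F   T   T   T   T   F   T

13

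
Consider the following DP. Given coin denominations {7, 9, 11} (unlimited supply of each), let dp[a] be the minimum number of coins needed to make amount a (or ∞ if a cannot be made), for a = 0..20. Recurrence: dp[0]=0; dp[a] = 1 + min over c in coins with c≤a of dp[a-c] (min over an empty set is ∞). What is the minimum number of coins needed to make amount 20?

 a  0  1  2  3  4  5  6  7  8  9 10 11 12 13 14 15 16 17 18 19 20
dp  0  -  -  -  -  -  -  1  -  1  -  1  -  -  2  -  2  -  2  -  2
(- denotes ∞ / unreachable)

2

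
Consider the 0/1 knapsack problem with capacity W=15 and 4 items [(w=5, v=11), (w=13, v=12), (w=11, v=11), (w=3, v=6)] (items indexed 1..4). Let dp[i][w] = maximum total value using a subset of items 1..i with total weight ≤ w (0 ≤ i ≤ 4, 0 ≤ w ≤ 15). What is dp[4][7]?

i\w   0   1   2   3   4   5   6   7   8   9  10  11  12  13  14  15
  0   0   0   0   0   0   0   0   0   0   0   0   0   0   0   0   0
  1   0   0   0   0   0  11  11  11  11  11  11  11  11  11  11  11
  2   0   0   0   0   0  11  11  11  11  11  11  11  11  12  12  12
  3   0   0   0   0   0  11  11  11  11  11  11  11  11  12  12  12
  4   0   0   0   6   6  11  11  11  17  17  17  17  17  17  17  17

11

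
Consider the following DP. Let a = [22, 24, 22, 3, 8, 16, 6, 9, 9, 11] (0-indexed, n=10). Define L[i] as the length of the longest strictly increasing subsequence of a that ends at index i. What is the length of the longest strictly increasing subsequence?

4

   i    0    1    2    3    4    5    6    7    8    9
a[i]   22   24   22    3    8   16    6    9    9   11
L[i]    1    2    1    1    2    3    2    3    3    4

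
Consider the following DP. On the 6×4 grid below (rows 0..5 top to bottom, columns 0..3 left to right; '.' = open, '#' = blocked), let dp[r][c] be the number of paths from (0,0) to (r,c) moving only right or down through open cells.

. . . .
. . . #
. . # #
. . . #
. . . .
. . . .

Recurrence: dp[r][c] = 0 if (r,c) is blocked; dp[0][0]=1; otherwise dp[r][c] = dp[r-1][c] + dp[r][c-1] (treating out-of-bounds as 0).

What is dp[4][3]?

r\c   0   1   2   3
  0   1   1   1   1
  1   1   2   3   0
  2   1   3   0   0
  3   1   4   4   0
  4   1   5   9   9
  5   1   6  15  24

9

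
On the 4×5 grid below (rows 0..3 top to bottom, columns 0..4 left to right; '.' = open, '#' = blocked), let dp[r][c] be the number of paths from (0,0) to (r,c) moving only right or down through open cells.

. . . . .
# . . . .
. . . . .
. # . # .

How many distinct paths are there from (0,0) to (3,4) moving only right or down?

10

r\c   0   1   2   3   4
  0   1   1   1   1   1
  1   0   1   2   3   4
  2   0   1   3   6  10
  3   0   0   3   0  10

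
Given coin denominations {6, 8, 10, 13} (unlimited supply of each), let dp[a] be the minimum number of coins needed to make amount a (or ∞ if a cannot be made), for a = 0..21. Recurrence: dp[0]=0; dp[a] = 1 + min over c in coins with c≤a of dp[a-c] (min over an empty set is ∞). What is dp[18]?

2

 a  0  1  2  3  4  5  6  7  8  9 10 11 12 13 14 15 16 17 18 19 20 21
dp  0  -  -  -  -  -  1  -  1  -  1  -  2  1  2  -  2  -  2  2  2  2
(- denotes ∞ / unreachable)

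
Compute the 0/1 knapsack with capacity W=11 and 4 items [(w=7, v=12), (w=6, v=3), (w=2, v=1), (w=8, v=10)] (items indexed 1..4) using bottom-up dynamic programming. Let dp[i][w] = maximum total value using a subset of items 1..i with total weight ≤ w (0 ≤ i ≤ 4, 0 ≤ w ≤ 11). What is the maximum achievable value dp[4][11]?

13

i\w   0   1   2   3   4   5   6   7   8   9  10  11
  0   0   0   0   0   0   0   0   0   0   0   0   0
  1   0   0   0   0   0   0   0  12  12  12  12  12
  2   0   0   0   0   0   0   3  12  12  12  12  12
  3   0   0   1   1   1   1   3  12  12  13  13  13
  4   0   0   1   1   1   1   3  12  12  13  13  13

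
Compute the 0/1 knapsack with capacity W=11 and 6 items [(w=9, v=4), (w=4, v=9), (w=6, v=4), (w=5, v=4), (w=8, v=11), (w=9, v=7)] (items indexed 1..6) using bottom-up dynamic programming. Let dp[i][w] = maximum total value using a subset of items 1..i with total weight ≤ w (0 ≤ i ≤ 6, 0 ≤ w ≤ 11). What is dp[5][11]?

i\w   0   1   2   3   4   5   6   7   8   9  10  11
  0   0   0   0   0   0   0   0   0   0   0   0   0
  1   0   0   0   0   0   0   0   0   0   4   4   4
  2   0   0   0   0   9   9   9   9   9   9   9   9
  3   0   0   0   0   9   9   9   9   9   9  13  13
  4   0   0   0   0   9   9   9   9   9  13  13  13
  5   0   0   0   0   9   9   9   9  11  13  13  13
  6   0   0   0   0   9   9   9   9  11  13  13  13

13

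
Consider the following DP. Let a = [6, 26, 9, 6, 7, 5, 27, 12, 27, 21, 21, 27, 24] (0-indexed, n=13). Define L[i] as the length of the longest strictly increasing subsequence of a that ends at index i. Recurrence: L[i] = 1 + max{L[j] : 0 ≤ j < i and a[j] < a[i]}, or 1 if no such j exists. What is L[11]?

   i    0    1    2    3    4    5    6    7    8    9   10   11   12
a[i]    6   26    9    6    7    5   27   12   27   21   21   27   24
L[i]    1    2    2    1    2    1    3    3    4    4    4    5    5

5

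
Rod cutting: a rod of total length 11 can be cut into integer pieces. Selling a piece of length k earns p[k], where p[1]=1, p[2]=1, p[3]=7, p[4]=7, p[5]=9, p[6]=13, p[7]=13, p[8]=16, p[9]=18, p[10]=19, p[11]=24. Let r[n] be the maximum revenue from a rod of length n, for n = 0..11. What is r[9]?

21

   n    0    1    2    3    4    5    6    7    8    9   10   11
r[n]    0    1    2    7    8    9   14   15   16   21   22   24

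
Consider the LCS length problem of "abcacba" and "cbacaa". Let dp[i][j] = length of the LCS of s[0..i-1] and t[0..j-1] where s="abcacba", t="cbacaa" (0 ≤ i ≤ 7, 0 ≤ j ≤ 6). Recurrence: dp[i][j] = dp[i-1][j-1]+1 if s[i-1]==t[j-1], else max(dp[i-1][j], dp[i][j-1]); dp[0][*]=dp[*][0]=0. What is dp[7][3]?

   ''  c  b  a  c  a  a
''  0  0  0  0  0  0  0
 a  0  0  0  1  1  1  1
 b  0  0  1  1  1  1  1
 c  0  1  1  1  2  2  2
 a  0  1  1  2  2  3  3
 c  0  1  1  2  3  3  3
 b  0  1  2  2  3  3  3
 a  0  1  2  3  3  4  4

3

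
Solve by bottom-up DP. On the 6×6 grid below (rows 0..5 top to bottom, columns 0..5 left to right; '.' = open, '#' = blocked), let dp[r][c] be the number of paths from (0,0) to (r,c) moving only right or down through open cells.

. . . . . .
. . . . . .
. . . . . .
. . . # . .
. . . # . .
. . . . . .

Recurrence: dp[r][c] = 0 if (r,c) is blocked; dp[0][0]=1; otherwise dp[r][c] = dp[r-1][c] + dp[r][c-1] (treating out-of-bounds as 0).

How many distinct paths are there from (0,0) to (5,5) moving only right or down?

87

r\c   0   1   2   3   4   5
  0   1   1   1   1   1   1
  1   1   2   3   4   5   6
  2   1   3   6  10  15  21
  3   1   4  10   0  15  36
  4   1   5  15   0  15  51
  5   1   6  21  21  36  87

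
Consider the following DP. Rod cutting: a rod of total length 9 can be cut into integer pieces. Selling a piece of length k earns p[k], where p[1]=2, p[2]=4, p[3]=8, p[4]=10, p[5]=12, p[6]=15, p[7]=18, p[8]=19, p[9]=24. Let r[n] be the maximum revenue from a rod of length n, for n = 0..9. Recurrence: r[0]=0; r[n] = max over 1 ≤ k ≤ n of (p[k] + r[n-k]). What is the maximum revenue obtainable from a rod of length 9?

   n    0    1    2    3    4    5    6    7    8    9
r[n]    0    2    4    8   10   12   16   18   20   24

24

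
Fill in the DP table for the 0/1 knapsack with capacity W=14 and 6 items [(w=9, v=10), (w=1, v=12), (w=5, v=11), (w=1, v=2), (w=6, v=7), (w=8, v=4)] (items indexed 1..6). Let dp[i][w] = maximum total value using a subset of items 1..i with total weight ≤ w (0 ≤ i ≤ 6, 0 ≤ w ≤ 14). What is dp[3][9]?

i\w   0   1   2   3   4   5   6   7   8   9  10  11  12  13  14
  0   0   0   0   0   0   0   0   0   0   0   0   0   0   0   0
  1   0   0   0   0   0   0   0   0   0  10  10  10  10  10  10
  2   0  12  12  12  12  12  12  12  12  12  22  22  22  22  22
  3   0  12  12  12  12  12  23  23  23  23  23  23  23  23  23
  4   0  12  14  14  14  14  23  25  25  25  25  25  25  25  25
  5   0  12  14  14  14  14  23  25  25  25  25  25  30  32  32
  6   0  12  14  14  14  14  23  25  25  25  25  25  30  32  32

23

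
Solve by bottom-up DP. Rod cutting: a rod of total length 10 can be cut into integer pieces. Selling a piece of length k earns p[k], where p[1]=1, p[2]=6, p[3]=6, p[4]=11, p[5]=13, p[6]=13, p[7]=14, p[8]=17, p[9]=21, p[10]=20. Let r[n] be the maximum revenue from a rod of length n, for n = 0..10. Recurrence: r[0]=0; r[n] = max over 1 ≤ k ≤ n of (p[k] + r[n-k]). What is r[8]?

   n    0    1    2    3    4    5    6    7    8    9   10
r[n]    0    1    6    7   12   13   18   19   24   25   30

24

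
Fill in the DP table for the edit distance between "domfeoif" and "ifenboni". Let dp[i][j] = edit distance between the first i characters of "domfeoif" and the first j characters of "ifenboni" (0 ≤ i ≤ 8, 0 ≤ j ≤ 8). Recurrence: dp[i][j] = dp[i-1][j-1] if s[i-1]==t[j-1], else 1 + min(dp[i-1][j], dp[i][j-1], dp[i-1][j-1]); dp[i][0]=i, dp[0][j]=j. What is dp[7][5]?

   ''  i  f  e  n  b  o  n  i
''  0  1  2  3  4  5  6  7  8
 d  1  1  2  3  4  5  6  7  8
 o  2  2  2  3  4  5  5  6  7
 m  3  3  3  3  4  5  6  6  7
 f  4  4  3  4  4  5  6  7  7
 e  5  5  4  3  4  5  6  7  8
 o  6  6  5  4  4  5  5  6  7
 i  7  6  6  5  5  5  6  6  6
 f  8  7  6  6  6  6  6  7  7

5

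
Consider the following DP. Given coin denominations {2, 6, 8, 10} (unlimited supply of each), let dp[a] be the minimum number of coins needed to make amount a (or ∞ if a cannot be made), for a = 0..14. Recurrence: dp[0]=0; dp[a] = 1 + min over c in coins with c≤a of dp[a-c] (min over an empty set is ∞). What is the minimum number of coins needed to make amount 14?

 a  0  1  2  3  4  5  6  7  8  9 10 11 12 13 14
dp  0  -  1  -  2  -  1  -  1  -  1  -  2  -  2
(- denotes ∞ / unreachable)

2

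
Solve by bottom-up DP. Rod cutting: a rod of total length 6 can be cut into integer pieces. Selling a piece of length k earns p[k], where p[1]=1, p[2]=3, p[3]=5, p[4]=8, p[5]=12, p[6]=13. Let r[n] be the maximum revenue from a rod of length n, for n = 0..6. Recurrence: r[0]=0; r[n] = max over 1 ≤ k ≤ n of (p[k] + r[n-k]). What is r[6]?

13

   n    0    1    2    3    4    5    6
r[n]    0    1    3    5    8   12   13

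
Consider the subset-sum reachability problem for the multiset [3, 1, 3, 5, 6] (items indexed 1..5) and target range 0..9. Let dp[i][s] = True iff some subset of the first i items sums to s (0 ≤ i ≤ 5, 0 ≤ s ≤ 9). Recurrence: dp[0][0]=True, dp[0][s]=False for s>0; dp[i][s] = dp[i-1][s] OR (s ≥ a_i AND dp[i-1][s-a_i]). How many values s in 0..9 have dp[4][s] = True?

i\s   0   1   2   3   4   5   6   7   8   9
  0   T   F   F   F   F   F   F   F   F   F
  1   T   F   F   T   F   F   F   F   F   F
  2   T   T   F   T   T   F   F   F   F   F
  3   T   T   F   T   T   F   T   T   F   F
  4   T   T   F   T   T   T   T   T   T   T
  5   T   T   F   T   T   T   T   T   T   T

9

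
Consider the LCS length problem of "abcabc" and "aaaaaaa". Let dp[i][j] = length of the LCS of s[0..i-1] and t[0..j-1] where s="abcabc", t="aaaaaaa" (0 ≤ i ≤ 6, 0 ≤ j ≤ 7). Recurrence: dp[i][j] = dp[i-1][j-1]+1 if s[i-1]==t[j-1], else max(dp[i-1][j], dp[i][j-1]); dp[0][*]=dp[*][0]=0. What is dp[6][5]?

   ''  a  a  a  a  a  a  a
''  0  0  0  0  0  0  0  0
 a  0  1  1  1  1  1  1  1
 b  0  1  1  1  1  1  1  1
 c  0  1  1  1  1  1  1  1
 a  0  1  2  2  2  2  2  2
 b  0  1  2  2  2  2  2  2
 c  0  1  2  2  2  2  2  2

2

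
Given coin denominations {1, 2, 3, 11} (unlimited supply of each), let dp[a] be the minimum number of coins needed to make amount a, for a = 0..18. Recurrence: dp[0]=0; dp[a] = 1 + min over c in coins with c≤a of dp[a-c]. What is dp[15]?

 a  0  1  2  3  4  5  6  7  8  9 10 11 12 13 14 15 16 17 18
dp  0  1  1  1  2  2  2  3  3  3  4  1  2  2  2  3  3  3  4

3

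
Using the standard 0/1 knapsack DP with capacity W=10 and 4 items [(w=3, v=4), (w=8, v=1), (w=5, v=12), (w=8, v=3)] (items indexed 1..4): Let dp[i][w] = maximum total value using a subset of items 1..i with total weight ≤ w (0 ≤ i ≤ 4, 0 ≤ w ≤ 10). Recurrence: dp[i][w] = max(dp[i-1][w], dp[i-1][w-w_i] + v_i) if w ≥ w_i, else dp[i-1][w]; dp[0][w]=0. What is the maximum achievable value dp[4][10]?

16

i\w   0   1   2   3   4   5   6   7   8   9  10
  0   0   0   0   0   0   0   0   0   0   0   0
  1   0   0   0   4   4   4   4   4   4   4   4
  2   0   0   0   4   4   4   4   4   4   4   4
  3   0   0   0   4   4  12  12  12  16  16  16
  4   0   0   0   4   4  12  12  12  16  16  16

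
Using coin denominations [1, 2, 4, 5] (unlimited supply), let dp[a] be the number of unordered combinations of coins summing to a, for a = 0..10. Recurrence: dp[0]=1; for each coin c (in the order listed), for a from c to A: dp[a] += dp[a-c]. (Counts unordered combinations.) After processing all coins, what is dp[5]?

after  coin     0     1     2     3     4     5     6     7     8     9    10
          1     1     1     1     1     1     1     1     1     1     1     1
          2     1     1     2     2     3     3     4     4     5     5     6
          4     1     1     2     2     4     4     6     6     9     9    12
          5     1     1     2     2     4     5     7     8    11    13    17

5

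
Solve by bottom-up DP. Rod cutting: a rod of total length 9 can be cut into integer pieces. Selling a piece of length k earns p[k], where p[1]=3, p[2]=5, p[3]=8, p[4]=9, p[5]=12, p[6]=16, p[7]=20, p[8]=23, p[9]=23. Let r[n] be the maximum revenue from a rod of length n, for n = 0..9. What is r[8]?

   n    0    1    2    3    4    5    6    7    8    9
r[n]    0    3    6    9   12   15   18   21   24   27

24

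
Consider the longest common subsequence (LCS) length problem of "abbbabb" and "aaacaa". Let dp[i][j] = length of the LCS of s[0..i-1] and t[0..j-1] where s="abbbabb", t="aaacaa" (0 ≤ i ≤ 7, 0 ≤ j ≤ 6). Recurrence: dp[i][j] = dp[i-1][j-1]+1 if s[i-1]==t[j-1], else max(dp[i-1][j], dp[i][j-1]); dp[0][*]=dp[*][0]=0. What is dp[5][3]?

   ''  a  a  a  c  a  a
''  0  0  0  0  0  0  0
 a  0  1  1  1  1  1  1
 b  0  1  1  1  1  1  1
 b  0  1  1  1  1  1  1
 b  0  1  1  1  1  1  1
 a  0  1  2  2  2  2  2
 b  0  1  2  2  2  2  2
 b  0  1  2  2  2  2  2

2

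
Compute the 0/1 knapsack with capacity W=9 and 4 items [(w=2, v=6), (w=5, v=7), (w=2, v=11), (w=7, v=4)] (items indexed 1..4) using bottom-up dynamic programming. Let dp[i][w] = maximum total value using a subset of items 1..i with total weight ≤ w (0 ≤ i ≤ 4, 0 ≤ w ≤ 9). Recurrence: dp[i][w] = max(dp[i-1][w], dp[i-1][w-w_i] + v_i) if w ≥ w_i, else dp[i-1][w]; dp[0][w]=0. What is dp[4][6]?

17

i\w   0   1   2   3   4   5   6   7   8   9
  0   0   0   0   0   0   0   0   0   0   0
  1   0   0   6   6   6   6   6   6   6   6
  2   0   0   6   6   6   7   7  13  13  13
  3   0   0  11  11  17  17  17  18  18  24
  4   0   0  11  11  17  17  17  18  18  24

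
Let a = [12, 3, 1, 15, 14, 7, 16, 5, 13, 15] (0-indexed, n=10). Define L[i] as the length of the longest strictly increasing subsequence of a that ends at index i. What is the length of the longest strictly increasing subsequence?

   i    0    1    2    3    4    5    6    7    8    9
a[i]   12    3    1   15   14    7   16    5   13   15
L[i]    1    1    1    2    2    2    3    2    3    4

4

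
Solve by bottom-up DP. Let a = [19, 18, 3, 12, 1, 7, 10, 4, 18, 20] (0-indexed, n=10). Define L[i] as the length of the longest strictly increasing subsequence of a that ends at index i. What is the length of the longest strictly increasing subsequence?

5

   i    0    1    2    3    4    5    6    7    8    9
a[i]   19   18    3   12    1    7   10    4   18   20
L[i]    1    1    1    2    1    2    3    2    4    5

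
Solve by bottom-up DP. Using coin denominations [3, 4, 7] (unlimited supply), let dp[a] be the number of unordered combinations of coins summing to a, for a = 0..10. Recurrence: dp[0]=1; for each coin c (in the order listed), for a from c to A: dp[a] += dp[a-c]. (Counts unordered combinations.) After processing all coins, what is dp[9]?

after  coin     0     1     2     3     4     5     6     7     8     9    10
          3     1     0     0     1     0     0     1     0     0     1     0
          4     1     0     0     1     1     0     1     1     1     1     1
          7     1     0     0     1     1     0     1     2     1     1     2

1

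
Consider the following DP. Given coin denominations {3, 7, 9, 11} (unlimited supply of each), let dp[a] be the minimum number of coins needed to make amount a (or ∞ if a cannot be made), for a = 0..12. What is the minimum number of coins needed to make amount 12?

 a  0  1  2  3  4  5  6  7  8  9 10 11 12
dp  0  -  -  1  -  -  2  1  -  1  2  1  2
(- denotes ∞ / unreachable)

2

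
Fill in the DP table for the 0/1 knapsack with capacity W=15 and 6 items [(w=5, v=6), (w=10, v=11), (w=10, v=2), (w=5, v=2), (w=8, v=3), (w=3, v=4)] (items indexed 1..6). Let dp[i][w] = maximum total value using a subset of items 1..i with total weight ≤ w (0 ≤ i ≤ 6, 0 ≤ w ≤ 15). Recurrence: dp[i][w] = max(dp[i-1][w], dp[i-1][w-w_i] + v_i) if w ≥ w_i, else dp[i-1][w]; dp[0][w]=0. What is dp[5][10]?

11

i\w   0   1   2   3   4   5   6   7   8   9  10  11  12  13  14  15
  0   0   0   0   0   0   0   0   0   0   0   0   0   0   0   0   0
  1   0   0   0   0   0   6   6   6   6   6   6   6   6   6   6   6
  2   0   0   0   0   0   6   6   6   6   6  11  11  11  11  11  17
  3   0   0   0   0   0   6   6   6   6   6  11  11  11  11  11  17
  4   0   0   0   0   0   6   6   6   6   6  11  11  11  11  11  17
  5   0   0   0   0   0   6   6   6   6   6  11  11  11  11  11  17
  6   0   0   0   4   4   6   6   6  10  10  11  11  11  15  15  17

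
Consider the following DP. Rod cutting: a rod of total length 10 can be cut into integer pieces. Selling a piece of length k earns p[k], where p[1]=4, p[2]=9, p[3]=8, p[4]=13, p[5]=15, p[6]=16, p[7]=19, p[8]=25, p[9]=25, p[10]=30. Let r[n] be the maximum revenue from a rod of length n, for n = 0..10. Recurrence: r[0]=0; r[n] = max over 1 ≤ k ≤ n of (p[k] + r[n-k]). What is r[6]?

27

   n    0    1    2    3    4    5    6    7    8    9   10
r[n]    0    4    9   13   18   22   27   31   36   40   45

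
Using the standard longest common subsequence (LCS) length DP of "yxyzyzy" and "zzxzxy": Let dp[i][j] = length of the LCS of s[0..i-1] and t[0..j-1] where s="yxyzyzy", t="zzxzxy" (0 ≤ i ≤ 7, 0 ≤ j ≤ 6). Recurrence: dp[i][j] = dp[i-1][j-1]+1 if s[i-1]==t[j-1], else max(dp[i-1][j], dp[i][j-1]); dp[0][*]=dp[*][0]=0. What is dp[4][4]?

   ''  z  z  x  z  x  y
''  0  0  0  0  0  0  0
 y  0  0  0  0  0  0  1
 x  0  0  0  1  1  1  1
 y  0  0  0  1  1  1  2
 z  0  1  1  1  2  2  2
 y  0  1  1  1  2  2  3
 z  0  1  2  2  2  2  3
 y  0  1  2  2  2  2  3

2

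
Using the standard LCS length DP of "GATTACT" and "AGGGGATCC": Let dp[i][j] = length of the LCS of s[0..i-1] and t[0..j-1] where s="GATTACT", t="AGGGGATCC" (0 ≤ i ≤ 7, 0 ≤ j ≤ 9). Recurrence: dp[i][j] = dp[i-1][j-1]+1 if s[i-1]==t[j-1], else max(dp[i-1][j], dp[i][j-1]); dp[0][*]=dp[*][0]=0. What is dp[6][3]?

   ''  A  G  G  G  G  A  T  C  C
''  0  0  0  0  0  0  0  0  0  0
 G  0  0  1  1  1  1  1  1  1  1
 A  0  1  1  1  1  1  2  2  2  2
 T  0  1  1  1  1  1  2  3  3  3
 T  0  1  1  1  1  1  2  3  3  3
 A  0  1  1  1  1  1  2  3  3  3
 C  0  1  1  1  1  1  2  3  4  4
 T  0  1  1  1  1  1  2  3  4  4

1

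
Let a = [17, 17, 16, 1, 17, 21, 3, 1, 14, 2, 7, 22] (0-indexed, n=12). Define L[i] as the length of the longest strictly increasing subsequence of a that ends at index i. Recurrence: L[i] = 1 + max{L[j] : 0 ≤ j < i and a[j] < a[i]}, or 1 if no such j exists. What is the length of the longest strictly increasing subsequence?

4

   i    0    1    2    3    4    5    6    7    8    9   10   11
a[i]   17   17   16    1   17   21    3    1   14    2    7   22
L[i]    1    1    1    1    2    3    2    1    3    2    3    4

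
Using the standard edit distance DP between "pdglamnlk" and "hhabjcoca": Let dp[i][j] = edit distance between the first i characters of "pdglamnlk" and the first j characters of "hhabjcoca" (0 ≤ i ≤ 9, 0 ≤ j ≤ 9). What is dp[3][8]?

   ''  h  h  a  b  j  c  o  c  a
''  0  1  2  3  4  5  6  7  8  9
 p  1  1  2  3  4  5  6  7  8  9
 d  2  2  2  3  4  5  6  7  8  9
 g  3  3  3  3  4  5  6  7  8  9
 l  4  4  4  4  4  5  6  7  8  9
 a  5  5  5  4  5  5  6  7  8  8
 m  6  6  6  5  5  6  6  7  8  9
 n  7  7  7  6  6  6  7  7  8  9
 l  8  8  8  7  7  7  7  8  8  9
 k  9  9  9  8  8  8  8  8  9  9

8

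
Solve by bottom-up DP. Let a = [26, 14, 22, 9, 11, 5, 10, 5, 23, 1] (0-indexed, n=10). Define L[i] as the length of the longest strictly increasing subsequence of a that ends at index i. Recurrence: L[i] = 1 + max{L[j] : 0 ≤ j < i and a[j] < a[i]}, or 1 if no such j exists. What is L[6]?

   i    0    1    2    3    4    5    6    7    8    9
a[i]   26   14   22    9   11    5   10    5   23    1
L[i]    1    1    2    1    2    1    2    1    3    1

2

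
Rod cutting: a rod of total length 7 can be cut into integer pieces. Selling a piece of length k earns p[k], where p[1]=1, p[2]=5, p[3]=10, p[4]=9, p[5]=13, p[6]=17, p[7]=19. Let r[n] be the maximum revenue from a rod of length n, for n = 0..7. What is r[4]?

11

   n    0    1    2    3    4    5    6    7
r[n]    0    1    5   10   11   15   20   21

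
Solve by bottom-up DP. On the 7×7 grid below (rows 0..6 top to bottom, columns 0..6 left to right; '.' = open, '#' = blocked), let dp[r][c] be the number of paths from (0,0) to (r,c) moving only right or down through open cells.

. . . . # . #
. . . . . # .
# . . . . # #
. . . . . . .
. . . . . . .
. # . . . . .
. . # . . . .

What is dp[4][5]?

83

r\c   0   1   2   3   4   5   6
  0   1   1   1   1   0   0   0
  1   1   2   3   4   4   0   0
  2   0   2   5   9  13   0   0
  3   0   2   7  16  29  29  29
  4   0   2   9  25  54  83 112
  5   0   0   9  34  88 171 283
  6   0   0   0  34 122 293 576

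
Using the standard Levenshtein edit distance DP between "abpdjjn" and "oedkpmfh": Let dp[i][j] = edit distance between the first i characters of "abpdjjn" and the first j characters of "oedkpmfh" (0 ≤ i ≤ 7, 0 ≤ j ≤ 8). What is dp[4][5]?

   ''  o  e  d  k  p  m  f  h
''  0  1  2  3  4  5  6  7  8
 a  1  1  2  3  4  5  6  7  8
 b  2  2  2  3  4  5  6  7  8
 p  3  3  3  3  4  4  5  6  7
 d  4  4  4  3  4  5  5  6  7
 j  5  5  5  4  4  5  6  6  7
 j  6  6  6  5  5  5  6  7  7
 n  7  7  7  6  6  6  6  7  8

5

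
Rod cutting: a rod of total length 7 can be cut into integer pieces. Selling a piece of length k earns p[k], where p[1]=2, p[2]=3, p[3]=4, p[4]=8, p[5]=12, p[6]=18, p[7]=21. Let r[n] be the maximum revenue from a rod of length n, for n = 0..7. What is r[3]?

   n    0    1    2    3    4    5    6    7
r[n]    0    2    4    6    8   12   18   21

6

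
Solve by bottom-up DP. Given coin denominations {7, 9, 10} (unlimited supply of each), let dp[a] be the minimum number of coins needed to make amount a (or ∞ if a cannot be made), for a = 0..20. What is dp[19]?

2

 a  0  1  2  3  4  5  6  7  8  9 10 11 12 13 14 15 16 17 18 19 20
dp  0  -  -  -  -  -  -  1  -  1  1  -  -  -  2  -  2  2  2  2  2
(- denotes ∞ / unreachable)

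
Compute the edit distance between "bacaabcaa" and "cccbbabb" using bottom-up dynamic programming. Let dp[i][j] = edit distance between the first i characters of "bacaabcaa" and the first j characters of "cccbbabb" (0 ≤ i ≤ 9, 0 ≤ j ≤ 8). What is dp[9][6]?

   ''  c  c  c  b  b  a  b  b
''  0  1  2  3  4  5  6  7  8
 b  1  1  2  3  3  4  5  6  7
 a  2  2  2  3  4  4  4  5  6
 c  3  2  2  2  3  4  5  5  6
 a  4  3  3  3  3  4  4  5  6
 a  5  4  4  4  4  4  4  5  6
 b  6  5  5  5  4  4  5  4  5
 c  7  6  5  5  5  5  5  5  5
 a  8  7  6  6  6  6  5  6  6
 a  9  8  7  7  7  7  6  6  7

6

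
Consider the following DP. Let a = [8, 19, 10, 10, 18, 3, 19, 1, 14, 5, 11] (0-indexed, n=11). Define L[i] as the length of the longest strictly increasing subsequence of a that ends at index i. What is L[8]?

3

   i    0    1    2    3    4    5    6    7    8    9   10
a[i]    8   19   10   10   18    3   19    1   14    5   11
L[i]    1    2    2    2    3    1    4    1    3    2    3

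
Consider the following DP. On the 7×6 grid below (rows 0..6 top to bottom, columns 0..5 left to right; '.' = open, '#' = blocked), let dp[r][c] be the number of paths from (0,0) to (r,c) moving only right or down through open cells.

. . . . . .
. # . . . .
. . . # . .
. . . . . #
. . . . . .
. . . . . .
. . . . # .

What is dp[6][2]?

r\c   0   1   2   3   4   5
  0   1   1   1   1   1   1
  1   1   0   1   2   3   4
  2   1   1   2   0   3   7
  3   1   2   4   4   7   0
  4   1   3   7  11  18  18
  5   1   4  11  22  40  58
  6   1   5  16  38   0  58

16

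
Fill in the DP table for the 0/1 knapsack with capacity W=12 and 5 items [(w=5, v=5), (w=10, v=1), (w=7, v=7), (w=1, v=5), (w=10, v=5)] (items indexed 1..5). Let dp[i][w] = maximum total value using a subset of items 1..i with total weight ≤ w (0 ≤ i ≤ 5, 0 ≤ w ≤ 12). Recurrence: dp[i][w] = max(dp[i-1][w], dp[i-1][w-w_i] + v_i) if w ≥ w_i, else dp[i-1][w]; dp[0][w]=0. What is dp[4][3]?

i\w   0   1   2   3   4   5   6   7   8   9  10  11  12
  0   0   0   0   0   0   0   0   0   0   0   0   0   0
  1   0   0   0   0   0   5   5   5   5   5   5   5   5
  2   0   0   0   0   0   5   5   5   5   5   5   5   5
  3   0   0   0   0   0   5   5   7   7   7   7   7  12
  4   0   5   5   5   5   5  10  10  12  12  12  12  12
  5   0   5   5   5   5   5  10  10  12  12  12  12  12

5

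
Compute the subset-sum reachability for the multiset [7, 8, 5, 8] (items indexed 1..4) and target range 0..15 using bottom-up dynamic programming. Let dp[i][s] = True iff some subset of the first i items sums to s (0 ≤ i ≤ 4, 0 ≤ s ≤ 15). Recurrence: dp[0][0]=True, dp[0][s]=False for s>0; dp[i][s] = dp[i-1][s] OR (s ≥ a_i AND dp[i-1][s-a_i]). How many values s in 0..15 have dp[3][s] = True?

i\s   0   1   2   3   4   5   6   7   8   9  10  11  12  13  14  15
  0   T   F   F   F   F   F   F   F   F   F   F   F   F   F   F   F
  1   T   F   F   F   F   F   F   T   F   F   F   F   F   F   F   F
  2   T   F   F   F   F   F   F   T   T   F   F   F   F   F   F   T
  3   T   F   F   F   F   T   F   T   T   F   F   F   T   T   F   T
  4   T   F   F   F   F   T   F   T   T   F   F   F   T   T   F   T

7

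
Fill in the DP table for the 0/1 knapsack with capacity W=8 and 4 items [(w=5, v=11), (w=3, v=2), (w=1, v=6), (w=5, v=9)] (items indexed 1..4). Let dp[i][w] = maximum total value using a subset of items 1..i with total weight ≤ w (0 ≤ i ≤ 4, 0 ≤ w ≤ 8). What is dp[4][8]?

i\w   0   1   2   3   4   5   6   7   8
  0   0   0   0   0   0   0   0   0   0
  1   0   0   0   0   0  11  11  11  11
  2   0   0   0   2   2  11  11  11  13
  3   0   6   6   6   8  11  17  17  17
  4   0   6   6   6   8  11  17  17  17

17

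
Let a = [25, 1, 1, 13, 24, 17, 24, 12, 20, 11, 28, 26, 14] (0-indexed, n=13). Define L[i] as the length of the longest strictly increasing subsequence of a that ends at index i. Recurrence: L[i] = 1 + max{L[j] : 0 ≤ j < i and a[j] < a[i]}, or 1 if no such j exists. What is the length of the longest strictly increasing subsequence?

   i    0    1    2    3    4    5    6    7    8    9   10   11   12
a[i]   25    1    1   13   24   17   24   12   20   11   28   26   14
L[i]    1    1    1    2    3    3    4    2    4    2    5    5    3

5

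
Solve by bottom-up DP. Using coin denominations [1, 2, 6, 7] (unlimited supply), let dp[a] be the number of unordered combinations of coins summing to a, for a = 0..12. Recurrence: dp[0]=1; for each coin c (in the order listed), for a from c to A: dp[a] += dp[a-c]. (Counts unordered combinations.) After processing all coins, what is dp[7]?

6

after  coin     0     1     2     3     4     5     6     7     8     9    10    11    12
          1     1     1     1     1     1     1     1     1     1     1     1     1     1
          2     1     1     2     2     3     3     4     4     5     5     6     6     7
          6     1     1     2     2     3     3     5     5     7     7     9     9    12
          7     1     1     2     2     3     3     5     6     8     9    11    12    15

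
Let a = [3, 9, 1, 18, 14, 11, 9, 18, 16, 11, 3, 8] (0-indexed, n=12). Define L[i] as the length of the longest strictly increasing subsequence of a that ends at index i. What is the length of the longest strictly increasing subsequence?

4

   i    0    1    2    3    4    5    6    7    8    9   10   11
a[i]    3    9    1   18   14   11    9   18   16   11    3    8
L[i]    1    2    1    3    3    3    2    4    4    3    2    3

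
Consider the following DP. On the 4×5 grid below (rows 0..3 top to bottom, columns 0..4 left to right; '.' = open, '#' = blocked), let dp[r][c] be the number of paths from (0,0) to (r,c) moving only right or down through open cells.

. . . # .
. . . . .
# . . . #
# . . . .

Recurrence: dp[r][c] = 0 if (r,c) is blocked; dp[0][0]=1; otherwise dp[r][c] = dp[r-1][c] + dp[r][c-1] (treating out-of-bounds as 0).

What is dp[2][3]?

r\c   0   1   2   3   4
  0   1   1   1   0   0
  1   1   2   3   3   3
  2   0   2   5   8   0
  3   0   2   7  15  15

8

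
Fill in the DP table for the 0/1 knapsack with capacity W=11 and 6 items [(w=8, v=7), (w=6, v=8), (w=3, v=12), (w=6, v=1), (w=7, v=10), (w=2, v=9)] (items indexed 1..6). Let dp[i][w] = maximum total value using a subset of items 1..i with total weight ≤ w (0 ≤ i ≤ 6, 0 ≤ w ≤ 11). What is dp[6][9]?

21

i\w   0   1   2   3   4   5   6   7   8   9  10  11
  0   0   0   0   0   0   0   0   0   0   0   0   0
  1   0   0   0   0   0   0   0   0   7   7   7   7
  2   0   0   0   0   0   0   8   8   8   8   8   8
  3   0   0   0  12  12  12  12  12  12  20  20  20
  4   0   0   0  12  12  12  12  12  12  20  20  20
  5   0   0   0  12  12  12  12  12  12  20  22  22
  6   0   0   9  12  12  21  21  21  21  21  22  29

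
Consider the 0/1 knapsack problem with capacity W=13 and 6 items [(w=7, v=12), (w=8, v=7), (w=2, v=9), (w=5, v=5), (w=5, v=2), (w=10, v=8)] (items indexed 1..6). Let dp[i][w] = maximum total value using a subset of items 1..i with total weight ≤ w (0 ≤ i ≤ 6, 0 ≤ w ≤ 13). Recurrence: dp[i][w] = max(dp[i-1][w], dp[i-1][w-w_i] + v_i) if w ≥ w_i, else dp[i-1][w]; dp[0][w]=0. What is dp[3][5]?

i\w   0   1   2   3   4   5   6   7   8   9  10  11  12  13
  0   0   0   0   0   0   0   0   0   0   0   0   0   0   0
  1   0   0   0   0   0   0   0  12  12  12  12  12  12  12
  2   0   0   0   0   0   0   0  12  12  12  12  12  12  12
  3   0   0   9   9   9   9   9  12  12  21  21  21  21  21
  4   0   0   9   9   9   9   9  14  14  21  21  21  21  21
  5   0   0   9   9   9   9   9  14  14  21  21  21  21  21
  6   0   0   9   9   9   9   9  14  14  21  21  21  21  21

9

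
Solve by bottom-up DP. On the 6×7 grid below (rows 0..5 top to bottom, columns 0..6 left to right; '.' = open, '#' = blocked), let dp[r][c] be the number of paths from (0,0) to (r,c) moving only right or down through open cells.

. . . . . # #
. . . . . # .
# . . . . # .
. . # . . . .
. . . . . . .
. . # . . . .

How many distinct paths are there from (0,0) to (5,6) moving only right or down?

182

r\c   0   1   2   3   4   5   6
  0   1   1   1   1   1   0   0
  1   1   2   3   4   5   0   0
  2   0   2   5   9  14   0   0
  3   0   2   0   9  23  23  23
  4   0   2   2  11  34  57  80
  5   0   2   0  11  45 102 182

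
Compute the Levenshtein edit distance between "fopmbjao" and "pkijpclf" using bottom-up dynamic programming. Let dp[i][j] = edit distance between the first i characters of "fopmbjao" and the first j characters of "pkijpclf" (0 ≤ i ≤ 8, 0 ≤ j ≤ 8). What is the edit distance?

8

   ''  p  k  i  j  p  c  l  f
''  0  1  2  3  4  5  6  7  8
 f  1  1  2  3  4  5  6  7  7
 o  2  2  2  3  4  5  6  7  8
 p  3  2  3  3  4  4  5  6  7
 m  4  3  3  4  4  5  5  6  7
 b  5  4  4  4  5  5  6  6  7
 j  6  5  5  5  4  5  6  7  7
 a  7  6  6  6  5  5  6  7  8
 o  8  7  7  7  6  6  6  7  8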